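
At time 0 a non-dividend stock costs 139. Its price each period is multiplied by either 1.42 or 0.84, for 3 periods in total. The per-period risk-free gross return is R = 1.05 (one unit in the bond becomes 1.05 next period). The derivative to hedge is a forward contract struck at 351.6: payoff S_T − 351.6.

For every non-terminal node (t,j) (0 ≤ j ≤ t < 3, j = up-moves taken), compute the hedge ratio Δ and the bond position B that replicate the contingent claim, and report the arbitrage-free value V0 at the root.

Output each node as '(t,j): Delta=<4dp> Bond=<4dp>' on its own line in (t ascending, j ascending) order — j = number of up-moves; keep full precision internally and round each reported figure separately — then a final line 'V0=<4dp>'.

(0,0): Delta=1.0000 Bond=-303.7253
(1,0): Delta=1.0000 Bond=-318.9116
(1,1): Delta=1.0000 Bond=-318.9116
(2,0): Delta=1.0000 Bond=-334.8571
(2,1): Delta=1.0000 Bond=-334.8571
(2,2): Delta=1.0000 Bond=-334.8571
V0=-164.7253

No-arbitrage ⇒ martingale measure with p* = (R−d)/(u−d) = 0.3621.
Payoff layer (t=3): V(3,0)=-269.2141, V(3,1)=-212.3287, V(3,2)=-116.1651, V(3,3)=46.3970
  t=2,j=0: stock 98.0784 → up 139.2713 (V=-212.3287), down 82.3859 (V=-269.2141). Price -236.7787; hedge Δ=1.0000, bond B=-334.8571.
  t=2,j=1: stock 165.7992 → up 235.4349 (V=-116.1651), down 139.2713 (V=-212.3287). Price -169.0579; hedge Δ=1.0000, bond B=-334.8571.
  t=2,j=2: stock 280.2796 → up 397.9970 (V=46.3970), down 235.4349 (V=-116.1651). Price -54.5775; hedge Δ=1.0000, bond B=-334.8571.
  t=1,j=0: stock 116.7600 → up 165.7992 (V=-169.0579), down 98.0784 (V=-236.7787). Price -202.1516; hedge Δ=1.0000, bond B=-318.9116.
  t=1,j=1: stock 197.3800 → up 280.2796 (V=-54.5775), down 165.7992 (V=-169.0579). Price -121.5316; hedge Δ=1.0000, bond B=-318.9116.
  t=0,j=0: stock 139.0000 → up 197.3800 (V=-121.5316), down 116.7600 (V=-202.1516). Price -164.7253; hedge Δ=1.0000, bond B=-303.7253.
The time-0 hedge costs -164.7253, which is the no-arbitrage price.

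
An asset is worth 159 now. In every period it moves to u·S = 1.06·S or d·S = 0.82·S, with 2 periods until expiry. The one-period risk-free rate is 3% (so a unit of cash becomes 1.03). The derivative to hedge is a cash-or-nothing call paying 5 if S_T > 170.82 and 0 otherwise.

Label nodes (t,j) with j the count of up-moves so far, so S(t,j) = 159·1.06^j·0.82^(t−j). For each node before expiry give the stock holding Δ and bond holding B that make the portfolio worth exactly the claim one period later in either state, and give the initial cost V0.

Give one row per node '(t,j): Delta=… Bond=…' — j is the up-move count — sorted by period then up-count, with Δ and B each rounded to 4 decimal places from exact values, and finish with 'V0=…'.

The replicating-portfolio and risk-neutral prices coincide; use p* = (1.03−0.82)/(1.06−0.82) = 0.8750 for the latter.
At expiry t=2: V(2,0)=0.0000, V(2,1)=0.0000, V(2,2)=5.0000
Node (1,0) S=130.3800: V=(p*·0.0000+(1−p*)·0.0000)/1.03=0.0000; Δ=(0.0000−0.0000)/(138.2028−106.9116)=0.0000; B=V−Δ·S=0.0000
Node (1,1) S=168.5400: V=(p*·5.0000+(1−p*)·0.0000)/1.03=4.2476; Δ=(5.0000−0.0000)/(178.6524−138.2028)=0.1236; B=V−Δ·S=-16.5858
Node (0,0) S=159.0000: V=(p*·4.2476+(1−p*)·0.0000)/1.03=3.6084; Δ=(4.2476−0.0000)/(168.5400−130.3800)=0.1113; B=V−Δ·S=-14.0898
Each (Δ,B) replicates both successor values, so the strategy is self-financing and V0 is arbitrage-free.

(0,0): Delta=0.1113 Bond=-14.0898
(1,0): Delta=0.0000 Bond=0.0000
(1,1): Delta=0.1236 Bond=-16.5858
V0=3.6084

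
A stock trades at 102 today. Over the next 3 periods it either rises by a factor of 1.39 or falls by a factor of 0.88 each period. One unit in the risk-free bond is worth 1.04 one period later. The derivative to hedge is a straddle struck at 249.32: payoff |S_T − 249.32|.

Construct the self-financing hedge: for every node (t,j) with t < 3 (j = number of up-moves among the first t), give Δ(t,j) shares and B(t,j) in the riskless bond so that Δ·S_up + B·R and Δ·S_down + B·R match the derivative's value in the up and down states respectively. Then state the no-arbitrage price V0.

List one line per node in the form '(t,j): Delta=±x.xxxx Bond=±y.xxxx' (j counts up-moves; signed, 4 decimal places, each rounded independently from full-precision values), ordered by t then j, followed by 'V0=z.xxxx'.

The replicating-portfolio and risk-neutral prices coincide; use p* = (1.04−0.88)/(1.39−0.88) = 0.3137 for the latter.
Terminal payoffs: V(3,0)=179.8099, V(3,1)=139.5256, V(3,2)=75.8947, V(3,3)=24.6131
Node (2,0) S=78.9888: V=(p*·139.5256+(1−p*)·179.8099)/1.04=160.7420; Δ=(139.5256−179.8099)/(109.7944−69.5101)=-1.0000; B=V−Δ·S=239.7308
Node (2,1) S=124.7664: V=(p*·75.8947+(1−p*)·139.5256)/1.04=114.9644; Δ=(75.8947−139.5256)/(173.4253−109.7944)=-1.0000; B=V−Δ·S=239.7308
Node (2,2) S=197.0742: V=(p*·24.6131+(1−p*)·75.8947)/1.04=57.5061; Δ=(24.6131−75.8947)/(273.9331−173.4253)=-0.5102; B=V−Δ·S=158.0582
Node (1,0) S=89.7600: V=(p*·114.9644+(1−p*)·160.7420)/1.04=140.7504; Δ=(114.9644−160.7420)/(124.7664−78.9888)=-1.0000; B=V−Δ·S=230.5104
Node (1,1) S=141.7800: V=(p*·57.5061+(1−p*)·114.9644)/1.04=93.2099; Δ=(57.5061−114.9644)/(197.0742−124.7664)=-0.7946; B=V−Δ·S=205.8731
Node (0,0) S=102.0000: V=(p*·93.2099+(1−p*)·140.7504)/1.04=120.9959; Δ=(93.2099−140.7504)/(141.7800−89.7600)=-0.9139; B=V−Δ·S=214.2125
Each (Δ,B) replicates both successor values, so the strategy is self-financing and V0 is arbitrage-free.

(0,0): Delta=-0.9139 Bond=214.2125
(1,0): Delta=-1.0000 Bond=230.5104
(1,1): Delta=-0.7946 Bond=205.8731
(2,0): Delta=-1.0000 Bond=239.7308
(2,1): Delta=-1.0000 Bond=239.7308
(2,2): Delta=-0.5102 Bond=158.0582
V0=120.9959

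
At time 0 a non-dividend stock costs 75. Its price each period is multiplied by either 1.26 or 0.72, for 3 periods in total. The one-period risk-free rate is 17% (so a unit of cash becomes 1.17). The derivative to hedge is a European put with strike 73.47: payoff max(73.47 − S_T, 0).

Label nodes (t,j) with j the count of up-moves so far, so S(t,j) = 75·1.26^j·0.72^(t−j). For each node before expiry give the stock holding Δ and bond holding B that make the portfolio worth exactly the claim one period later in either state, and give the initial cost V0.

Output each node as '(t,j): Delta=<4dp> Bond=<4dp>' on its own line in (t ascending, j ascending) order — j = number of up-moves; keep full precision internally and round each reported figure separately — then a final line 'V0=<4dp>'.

The replicating-portfolio and risk-neutral prices coincide; use p* = (1.17−0.72)/(1.26−0.72) = 0.8333 for the latter.
Terminal values V(3,·): V(3,0)=45.4764, V(3,1)=24.4812, V(3,2)=0.0000, V(3,3)=0.0000
Node (2,0) S=38.8800: V=(p*·24.4812+(1−p*)·45.4764)/1.17=23.9149; Δ=(24.4812−45.4764)/(48.9888−27.9936)=-1.0000; B=V−Δ·S=62.7949
Node (2,1) S=68.0400: V=(p*·0.0000+(1−p*)·24.4812)/1.17=3.4874; Δ=(0.0000−24.4812)/(85.7304−48.9888)=-0.6663; B=V−Δ·S=48.8229
Node (2,2) S=119.0700: V=(p*·0.0000+(1−p*)·0.0000)/1.17=0.0000; Δ=(0.0000−0.0000)/(150.0282−85.7304)=0.0000; B=V−Δ·S=0.0000
Node (1,0) S=54.0000: V=(p*·3.4874+(1−p*)·23.9149)/1.17=5.8905; Δ=(3.4874−23.9149)/(68.0400−38.8800)=-0.7005; B=V−Δ·S=43.7193
Node (1,1) S=94.5000: V=(p*·0.0000+(1−p*)·3.4874)/1.17=0.4968; Δ=(0.0000−3.4874)/(119.0700−68.0400)=-0.0683; B=V−Δ·S=6.9548
Node (0,0) S=75.0000: V=(p*·0.4968+(1−p*)·5.8905)/1.17=1.1929; Δ=(0.4968−5.8905)/(94.5000−54.0000)=-0.1332; B=V−Δ·S=11.1814
The time-0 hedge costs 1.1929, which is the no-arbitrage price.

(0,0): Delta=-0.1332 Bond=11.1814
(1,0): Delta=-0.7005 Bond=43.7193
(1,1): Delta=-0.0683 Bond=6.9548
(2,0): Delta=-1.0000 Bond=62.7949
(2,1): Delta=-0.6663 Bond=48.8229
(2,2): Delta=0.0000 Bond=0.0000
V0=1.1929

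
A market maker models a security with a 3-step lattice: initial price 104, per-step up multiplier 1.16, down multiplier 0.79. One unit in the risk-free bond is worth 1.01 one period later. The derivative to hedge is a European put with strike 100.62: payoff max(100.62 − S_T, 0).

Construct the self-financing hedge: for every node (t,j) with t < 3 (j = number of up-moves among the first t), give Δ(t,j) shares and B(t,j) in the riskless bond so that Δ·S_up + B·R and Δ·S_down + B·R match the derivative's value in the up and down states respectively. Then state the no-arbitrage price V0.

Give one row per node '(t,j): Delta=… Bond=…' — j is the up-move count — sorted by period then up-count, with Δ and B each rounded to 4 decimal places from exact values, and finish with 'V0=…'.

Risk-neutral probability p* = (R−d)/(u−d) = (1.01−0.79)/(1.16−0.79) = 0.5946.
Payoff layer (t=3): V(3,0)=49.3439, V(3,1)=25.3286, V(3,2)=0.0000, V(3,3)=0.0000
Node (2,0) S=64.9064: V=(p*·25.3286+(1−p*)·49.3439)/1.01=34.7174; Δ=(25.3286−49.3439)/(75.2914−51.2761)=-1.0000; B=V−Δ·S=99.6238
Node (2,1) S=95.3056: V=(p*·0.0000+(1−p*)·25.3286)/1.01=10.1667; Δ=(0.0000−25.3286)/(110.5545−75.2914)=-0.7183; B=V−Δ·S=78.6223
Node (2,2) S=139.9424: V=(p*·0.0000+(1−p*)·0.0000)/1.01=0.0000; Δ=(0.0000−0.0000)/(162.3332−110.5545)=0.0000; B=V−Δ·S=0.0000
Node (1,0) S=82.1600: V=(p*·10.1667+(1−p*)·34.7174)/1.01=19.9205; Δ=(10.1667−34.7174)/(95.3056−64.9064)=-0.8076; B=V−Δ·S=86.2737
Node (1,1) S=120.6400: V=(p*·0.0000+(1−p*)·10.1667)/1.01=4.0808; Δ=(0.0000−10.1667)/(139.9424−95.3056)=-0.2278; B=V−Δ·S=31.5583
Node (0,0) S=104.0000: V=(p*·4.0808+(1−p*)·19.9205)/1.01=10.3983; Δ=(4.0808−19.9205)/(120.6400−82.1600)=-0.4116; B=V−Δ·S=53.2081
Each (Δ,B) replicates both successor values, so the strategy is self-financing and V0 is arbitrage-free.

(0,0): Delta=-0.4116 Bond=53.2081
(1,0): Delta=-0.8076 Bond=86.2737
(1,1): Delta=-0.2278 Bond=31.5583
(2,0): Delta=-1.0000 Bond=99.6238
(2,1): Delta=-0.7183 Bond=78.6223
(2,2): Delta=0.0000 Bond=0.0000
V0=10.3983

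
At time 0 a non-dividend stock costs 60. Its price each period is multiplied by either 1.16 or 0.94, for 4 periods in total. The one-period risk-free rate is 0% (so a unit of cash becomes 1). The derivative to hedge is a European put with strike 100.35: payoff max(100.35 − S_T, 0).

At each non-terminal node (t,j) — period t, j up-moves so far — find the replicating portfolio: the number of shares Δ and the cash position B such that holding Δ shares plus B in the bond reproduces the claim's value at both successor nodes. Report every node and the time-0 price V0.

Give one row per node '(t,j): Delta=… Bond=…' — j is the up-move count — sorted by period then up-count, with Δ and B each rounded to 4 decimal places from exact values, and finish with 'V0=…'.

No-arbitrage ⇒ martingale measure with p* = (R−d)/(u−d) = 0.2727.
Payoff layer (t=4): V(4,0)=53.5051, V(4,1)=42.5414, V(4,2)=29.0117, V(4,3)=12.3155, V(4,4)=0.0000
(3,0): S=49.8350. Δ = (V_up−V_dn)/(S_up−S_dn) = (42.5414−53.5051)/(57.8086−46.8449) = -1.0000. V = [p*·42.5414 + (1−p*)·53.5051]/1 = 50.5150. B = V − Δ·S = 100.3500.
(3,1): S=61.4986. Δ = (V_up−V_dn)/(S_up−S_dn) = (29.0117−42.5414)/(71.3383−57.8086) = -1.0000. V = [p*·29.0117 + (1−p*)·42.5414]/1 = 38.8514. B = V − Δ·S = 100.3500.
(3,2): S=75.8918. Δ = (V_up−V_dn)/(S_up−S_dn) = (12.3155−29.0117)/(88.0345−71.3383) = -1.0000. V = [p*·12.3155 + (1−p*)·29.0117]/1 = 24.4582. B = V − Δ·S = 100.3500.
(3,3): S=93.6538. Δ = (V_up−V_dn)/(S_up−S_dn) = (0.0000−12.3155)/(108.6384−88.0345) = -0.5977. V = [p*·0.0000 + (1−p*)·12.3155]/1 = 8.9567. B = V − Δ·S = 64.9361.
(2,0): S=53.0160. Δ = (V_up−V_dn)/(S_up−S_dn) = (38.8514−50.5150)/(61.4986−49.8350) = -1.0000. V = [p*·38.8514 + (1−p*)·50.5150]/1 = 47.3340. B = V − Δ·S = 100.3500.
(2,1): S=65.4240. Δ = (V_up−V_dn)/(S_up−S_dn) = (24.4582−38.8514)/(75.8918−61.4986) = -1.0000. V = [p*·24.4582 + (1−p*)·38.8514]/1 = 34.9260. B = V − Δ·S = 100.3500.
(2,2): S=80.7360. Δ = (V_up−V_dn)/(S_up−S_dn) = (8.9567−24.4582)/(93.6538−75.8918) = -0.8727. V = [p*·8.9567 + (1−p*)·24.4582]/1 = 20.2305. B = V − Δ·S = 90.6917.
(1,0): S=56.4000. Δ = (V_up−V_dn)/(S_up−S_dn) = (34.9260−47.3340)/(65.4240−53.0160) = -1.0000. V = [p*·34.9260 + (1−p*)·47.3340]/1 = 43.9500. B = V − Δ·S = 100.3500.
(1,1): S=69.6000. Δ = (V_up−V_dn)/(S_up−S_dn) = (20.2305−34.9260)/(80.7360−65.4240) = -0.9597. V = [p*·20.2305 + (1−p*)·34.9260]/1 = 30.9181. B = V − Δ·S = 97.7159.
(0,0): S=60.0000. Δ = (V_up−V_dn)/(S_up−S_dn) = (30.9181−43.9500)/(69.6000−56.4000) = -0.9873. V = [p*·30.9181 + (1−p*)·43.9500]/1 = 40.3959. B = V − Δ·S = 99.6316.
Self-financing check: at every node Δ·S+B equals the discounted successor values.

(0,0): Delta=-0.9873 Bond=99.6316
(1,0): Delta=-1.0000 Bond=100.3500
(1,1): Delta=-0.9597 Bond=97.7159
(2,0): Delta=-1.0000 Bond=100.3500
(2,1): Delta=-1.0000 Bond=100.3500
(2,2): Delta=-0.8727 Bond=90.6917
(3,0): Delta=-1.0000 Bond=100.3500
(3,1): Delta=-1.0000 Bond=100.3500
(3,2): Delta=-1.0000 Bond=100.3500
(3,3): Delta=-0.5977 Bond=64.9361
V0=40.3959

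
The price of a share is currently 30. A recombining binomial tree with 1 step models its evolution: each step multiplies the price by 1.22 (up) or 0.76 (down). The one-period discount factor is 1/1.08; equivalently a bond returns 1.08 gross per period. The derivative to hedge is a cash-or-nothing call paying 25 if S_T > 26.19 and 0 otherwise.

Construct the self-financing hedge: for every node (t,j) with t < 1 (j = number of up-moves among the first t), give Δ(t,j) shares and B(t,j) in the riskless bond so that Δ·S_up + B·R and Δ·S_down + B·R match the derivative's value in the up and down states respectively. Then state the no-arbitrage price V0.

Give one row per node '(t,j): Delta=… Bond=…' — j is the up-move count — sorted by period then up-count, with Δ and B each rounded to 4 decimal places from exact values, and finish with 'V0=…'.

Under the risk-neutral measure, an up-move has probability p* = (R−d)/(u−d) = 0.6957 and values discount at R = 1.08.
Terminal values V(1,·): V(1,0)=0.0000, V(1,1)=25.0000
(0,0): S=30.0000. Δ = (V_up−V_dn)/(S_up−S_dn) = (25.0000−0.0000)/(36.6000−22.8000) = 1.8116. V = [p*·25.0000 + (1−p*)·0.0000]/1.08 = 16.1031. B = V − Δ·S = -38.2448.
The time-0 hedge costs 16.1031, which is the no-arbitrage price.

(0,0): Delta=1.8116 Bond=-38.2448
V0=16.1031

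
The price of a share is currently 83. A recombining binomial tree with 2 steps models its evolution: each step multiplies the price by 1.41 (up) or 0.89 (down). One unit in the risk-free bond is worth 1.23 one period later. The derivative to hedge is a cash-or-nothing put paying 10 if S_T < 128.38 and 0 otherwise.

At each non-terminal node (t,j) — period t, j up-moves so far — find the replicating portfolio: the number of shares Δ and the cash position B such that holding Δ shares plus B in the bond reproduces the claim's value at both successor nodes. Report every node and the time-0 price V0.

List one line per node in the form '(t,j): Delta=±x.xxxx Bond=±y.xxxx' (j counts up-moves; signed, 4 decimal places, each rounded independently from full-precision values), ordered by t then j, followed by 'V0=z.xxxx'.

The replicating-portfolio and risk-neutral prices coincide; use p* = (1.23−0.89)/(1.41−0.89) = 0.6538 for the latter.
Terminal payoffs: V(2,0)=10.0000, V(2,1)=10.0000, V(2,2)=0.0000
Node (1,0) S=73.8700: V=(p*·10.0000+(1−p*)·10.0000)/1.23=8.1301; Δ=(10.0000−10.0000)/(104.1567−65.7443)=0.0000; B=V−Δ·S=8.1301
Node (1,1) S=117.0300: V=(p*·0.0000+(1−p*)·10.0000)/1.23=2.8143; Δ=(0.0000−10.0000)/(165.0123−104.1567)=-0.1643; B=V−Δ·S=22.0450
Node (0,0) S=83.0000: V=(p*·2.8143+(1−p*)·8.1301)/1.23=3.7840; Δ=(2.8143−8.1301)/(117.0300−73.8700)=-0.1232; B=V−Δ·S=14.0068
Each (Δ,B) replicates both successor values, so the strategy is self-financing and V0 is arbitrage-free.

(0,0): Delta=-0.1232 Bond=14.0068
(1,0): Delta=0.0000 Bond=8.1301
(1,1): Delta=-0.1643 Bond=22.0450
V0=3.7840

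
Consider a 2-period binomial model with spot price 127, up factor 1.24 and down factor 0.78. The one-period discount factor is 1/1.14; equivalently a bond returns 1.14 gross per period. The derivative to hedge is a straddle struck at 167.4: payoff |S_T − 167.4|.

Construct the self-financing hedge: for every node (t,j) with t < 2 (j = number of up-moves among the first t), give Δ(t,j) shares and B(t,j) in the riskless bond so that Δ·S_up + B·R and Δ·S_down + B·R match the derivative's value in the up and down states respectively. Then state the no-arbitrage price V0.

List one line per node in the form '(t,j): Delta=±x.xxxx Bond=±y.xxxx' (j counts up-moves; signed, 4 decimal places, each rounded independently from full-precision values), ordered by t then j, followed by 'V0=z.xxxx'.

(0,0): Delta=-0.3449 Bond=71.8817
(1,0): Delta=-1.0000 Bond=146.8421
(1,1): Delta=-0.2304 Bond=63.9182
V0=28.0830

The replicating-portfolio and risk-neutral prices coincide; use p* = (1.14−0.78)/(1.24−0.78) = 0.7826 for the latter.
At expiry t=2: V(2,0)=90.1332, V(2,1)=44.5656, V(2,2)=27.8752
  t=1,j=0: stock 99.0600 → up 122.8344 (V=44.5656), down 77.2668 (V=90.1332). Price 47.7821; hedge Δ=-1.0000, bond B=146.8421.
  t=1,j=1: stock 157.4800 → up 195.2752 (V=27.8752), down 122.8344 (V=44.5656). Price 27.6347; hedge Δ=-0.2304, bond B=63.9182.
  t=0,j=0: stock 127.0000 → up 157.4800 (V=27.6347), down 99.0600 (V=47.7821). Price 28.0830; hedge Δ=-0.3449, bond B=71.8817.
Each (Δ,B) replicates both successor values, so the strategy is self-financing and V0 is arbitrage-free.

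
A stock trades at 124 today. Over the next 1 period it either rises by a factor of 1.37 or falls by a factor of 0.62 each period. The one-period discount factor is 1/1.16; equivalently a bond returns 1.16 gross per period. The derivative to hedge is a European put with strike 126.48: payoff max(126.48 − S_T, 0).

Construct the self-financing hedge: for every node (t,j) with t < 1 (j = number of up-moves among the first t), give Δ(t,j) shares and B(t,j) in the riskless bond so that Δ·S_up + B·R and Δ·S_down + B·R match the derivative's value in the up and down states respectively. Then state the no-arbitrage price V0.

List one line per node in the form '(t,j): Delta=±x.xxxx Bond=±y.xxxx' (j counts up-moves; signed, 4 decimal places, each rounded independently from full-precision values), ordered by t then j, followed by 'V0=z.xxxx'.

(0,0): Delta=-0.5333 Bond=78.1057
V0=11.9724

Under the risk-neutral measure, an up-move has probability p* = (R−d)/(u−d) = 0.7200 and values discount at R = 1.16.
At expiry t=1: V(1,0)=49.6000, V(1,1)=0.0000
Node (0,0) S=124.0000: V=(p*·0.0000+(1−p*)·49.6000)/1.16=11.9724; Δ=(0.0000−49.6000)/(169.8800−76.8800)=-0.5333; B=V−Δ·S=78.1057
Each (Δ,B) replicates both successor values, so the strategy is self-financing and V0 is arbitrage-free.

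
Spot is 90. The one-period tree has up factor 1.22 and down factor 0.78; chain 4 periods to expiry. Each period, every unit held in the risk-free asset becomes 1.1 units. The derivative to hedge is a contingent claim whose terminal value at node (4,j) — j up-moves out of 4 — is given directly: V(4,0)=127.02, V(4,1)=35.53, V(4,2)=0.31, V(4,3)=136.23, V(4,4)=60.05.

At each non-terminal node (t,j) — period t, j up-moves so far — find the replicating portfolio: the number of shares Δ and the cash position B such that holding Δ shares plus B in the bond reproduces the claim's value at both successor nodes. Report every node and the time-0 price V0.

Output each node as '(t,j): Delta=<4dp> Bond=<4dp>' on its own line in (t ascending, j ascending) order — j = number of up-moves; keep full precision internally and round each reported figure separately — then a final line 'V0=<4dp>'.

The replicating-portfolio and risk-neutral prices coincide; use p* = (1.1−0.78)/(1.22−0.78) = 0.7273 for the latter.
Terminal values V(4,·): V(4,0)=127.0200, V(4,1)=35.5300, V(4,2)=0.3100, V(4,3)=136.2300, V(4,4)=60.0500
(3,0): S=42.7097. Δ = (V_up−V_dn)/(S_up−S_dn) = (35.5300−127.0200)/(52.1058−33.3136) = -4.8685. V = [p*·35.5300 + (1−p*)·127.0200]/1.1 = 54.9835. B = V − Δ·S = 262.9153.
(3,1): S=66.8023. Δ = (V_up−V_dn)/(S_up−S_dn) = (0.3100−35.5300)/(81.4988−52.1058) = -1.1982. V = [p*·0.3100 + (1−p*)·35.5300]/1.1 = 9.0140. B = V − Δ·S = 89.0595.
(3,2): S=104.4857. Δ = (V_up−V_dn)/(S_up−S_dn) = (136.2300−0.3100)/(127.4725−81.4988) = 2.9565. V = [p*·136.2300 + (1−p*)·0.3100]/1.1 = 90.1463. B = V − Δ·S = -218.7628.
(3,3): S=163.4263. Δ = (V_up−V_dn)/(S_up−S_dn) = (60.0500−136.2300)/(199.3801−127.4725) = -1.0594. V = [p*·60.0500 + (1−p*)·136.2300]/1.1 = 73.4785. B = V − Δ·S = 246.6149.
(2,0): S=54.7560. Δ = (V_up−V_dn)/(S_up−S_dn) = (9.0140−54.9835)/(66.8023−42.7097) = -1.9080. V = [p*·9.0140 + (1−p*)·54.9835]/1.1 = 19.5920. B = V − Δ·S = 124.0679.
(2,1): S=85.6440. Δ = (V_up−V_dn)/(S_up−S_dn) = (90.1463−9.0140)/(104.4857−66.8023) = 2.1530. V = [p*·90.1463 + (1−p*)·9.0140]/1.1 = 61.8357. B = V − Δ·S = -122.5557.
(2,2): S=133.9560. Δ = (V_up−V_dn)/(S_up−S_dn) = (73.4785−90.1463)/(163.4263−104.4857) = -0.2828. V = [p*·73.4785 + (1−p*)·90.1463]/1.1 = 70.9312. B = V − Δ·S = 108.8124.
(1,0): S=70.2000. Δ = (V_up−V_dn)/(S_up−S_dn) = (61.8357−19.5920)/(85.6440−54.7560) = 1.3676. V = [p*·61.8357 + (1−p*)·19.5920]/1.1 = 45.7406. B = V − Δ·S = -50.2679.
(1,1): S=109.8000. Δ = (V_up−V_dn)/(S_up−S_dn) = (70.9312−61.8357)/(133.9560−85.6440) = 0.1883. V = [p*·70.9312 + (1−p*)·61.8357]/1.1 = 62.2278. B = V − Δ·S = 41.5564.
(0,0): S=90.0000. Δ = (V_up−V_dn)/(S_up−S_dn) = (62.2278−45.7406)/(109.8000−70.2000) = 0.4163. V = [p*·62.2278 + (1−p*)·45.7406]/1.1 = 52.4830. B = V − Δ·S = 15.0122.
Root portfolio cost Δ·90+B reproduces V0=52.4830.

(0,0): Delta=0.4163 Bond=15.0122
(1,0): Delta=1.3676 Bond=-50.2679
(1,1): Delta=0.1883 Bond=41.5564
(2,0): Delta=-1.9080 Bond=124.0679
(2,1): Delta=2.1530 Bond=-122.5557
(2,2): Delta=-0.2828 Bond=108.8124
(3,0): Delta=-4.8685 Bond=262.9153
(3,1): Delta=-1.1982 Bond=89.0595
(3,2): Delta=2.9565 Bond=-218.7628
(3,3): Delta=-1.0594 Bond=246.6149
V0=52.4830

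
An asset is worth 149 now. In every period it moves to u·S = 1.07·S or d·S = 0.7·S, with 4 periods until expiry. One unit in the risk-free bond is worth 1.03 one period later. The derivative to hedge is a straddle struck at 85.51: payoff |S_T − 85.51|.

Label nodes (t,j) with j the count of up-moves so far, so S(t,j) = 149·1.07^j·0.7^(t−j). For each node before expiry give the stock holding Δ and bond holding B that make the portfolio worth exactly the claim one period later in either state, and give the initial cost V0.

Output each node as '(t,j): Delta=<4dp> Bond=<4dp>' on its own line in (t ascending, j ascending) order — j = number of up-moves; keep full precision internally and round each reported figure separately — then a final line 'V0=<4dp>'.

The replicating-portfolio and risk-neutral prices coincide; use p* = (1.03−0.7)/(1.07−0.7) = 0.8919 for the latter.
Terminal values V(4,·): V(4,0)=49.7351, V(4,1)=30.8255, V(4,2)=1.9209, V(4,3)=42.2620, V(4,4)=109.7986
  t=3,j=0: stock 51.1070 → up 54.6845 (V=30.8255), down 35.7749 (V=49.7351). Price 31.9124; hedge Δ=-1.0000, bond B=83.0194.
  t=3,j=1: stock 78.1207 → up 83.5891 (V=1.9209), down 54.6845 (V=30.8255). Price 4.8987; hedge Δ=-1.0000, bond B=83.0194.
  t=3,j=2: stock 119.4131 → up 127.7720 (V=42.2620), down 83.5891 (V=1.9209). Price 36.7969; hedge Δ=0.9130, bond B=-72.2332.
  t=3,j=3: stock 182.5314 → up 195.3086 (V=109.7986), down 127.7720 (V=42.2620). Price 99.5120; hedge Δ=1.0000, bond B=-83.0194.
  t=2,j=0: stock 73.0100 → up 78.1207 (V=4.8987), down 51.1070 (V=31.9124). Price 7.5914; hedge Δ=-1.0000, bond B=80.6014.
  t=2,j=1: stock 111.6010 → up 119.4131 (V=36.7969), down 78.1207 (V=4.8987). Price 32.3771; hedge Δ=0.7725, bond B=-53.8341.
  t=2,j=2: stock 170.5901 → up 182.5314 (V=99.5120), down 119.4131 (V=36.7969). Price 90.0310; hedge Δ=0.9936, bond B=-79.4693.
  t=1,j=0: stock 104.3000 → up 111.6010 (V=32.3771), down 73.0100 (V=7.5914). Price 28.8326; hedge Δ=0.6423, bond B=-38.1559.
  t=1,j=1: stock 159.4300 → up 170.5901 (V=90.0310), down 111.6010 (V=32.3771). Price 81.3575; hedge Δ=0.9774, bond B=-74.4640.
  t=0,j=0: stock 149.0000 → up 159.4300 (V=81.3575), down 104.3000 (V=28.8326). Price 73.4749; hedge Δ=0.9527, bond B=-68.4843.
Self-financing check: at every node Δ·S+B equals the discounted successor values.

(0,0): Delta=0.9527 Bond=-68.4843
(1,0): Delta=0.6423 Bond=-38.1559
(1,1): Delta=0.9774 Bond=-74.4640
(2,0): Delta=-1.0000 Bond=80.6014
(2,1): Delta=0.7725 Bond=-53.8341
(2,2): Delta=0.9936 Bond=-79.4693
(3,0): Delta=-1.0000 Bond=83.0194
(3,1): Delta=-1.0000 Bond=83.0194
(3,2): Delta=0.9130 Bond=-72.2332
(3,3): Delta=1.0000 Bond=-83.0194
V0=73.4749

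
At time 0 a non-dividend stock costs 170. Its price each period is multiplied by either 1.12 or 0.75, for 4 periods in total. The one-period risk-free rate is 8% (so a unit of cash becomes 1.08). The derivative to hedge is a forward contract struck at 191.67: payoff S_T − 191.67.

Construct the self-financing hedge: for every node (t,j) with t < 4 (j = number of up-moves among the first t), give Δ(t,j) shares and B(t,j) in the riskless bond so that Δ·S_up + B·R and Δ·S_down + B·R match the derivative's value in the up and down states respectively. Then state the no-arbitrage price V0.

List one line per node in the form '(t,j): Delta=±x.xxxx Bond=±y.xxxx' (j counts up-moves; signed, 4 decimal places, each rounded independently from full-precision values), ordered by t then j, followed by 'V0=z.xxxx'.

No-arbitrage ⇒ martingale measure with p* = (R−d)/(u−d) = 0.8919.
Terminal values V(4,·): V(4,0)=-137.8809, V(4,1)=-111.3450, V(4,2)=-71.7180, V(4,3)=-12.5417, V(4,4)=75.8283
Node (3,0) S=71.7188: V=(p*·-111.3450+(1−p*)·-137.8809)/1.08=-105.7535; Δ=(-111.3450−-137.8809)/(80.3250−53.7891)=1.0000; B=V−Δ·S=-177.4722
Node (3,1) S=107.1000: V=(p*·-71.7180+(1−p*)·-111.3450)/1.08=-70.3722; Δ=(-71.7180−-111.3450)/(119.9520−80.3250)=1.0000; B=V−Δ·S=-177.4722
Node (3,2) S=159.9360: V=(p*·-12.5417+(1−p*)·-71.7180)/1.08=-17.5362; Δ=(-12.5417−-71.7180)/(179.1283−119.9520)=1.0000; B=V−Δ·S=-177.4722
Node (3,3) S=238.8378: V=(p*·75.8283+(1−p*)·-12.5417)/1.08=61.3655; Δ=(75.8283−-12.5417)/(267.4983−179.1283)=1.0000; B=V−Δ·S=-177.4722
Node (2,0) S=95.6250: V=(p*·-70.3722+(1−p*)·-105.7535)/1.08=-68.7011; Δ=(-70.3722−-105.7535)/(107.1000−71.7188)=1.0000; B=V−Δ·S=-164.3261
Node (2,1) S=142.8000: V=(p*·-17.5362+(1−p*)·-70.3722)/1.08=-21.5261; Δ=(-17.5362−-70.3722)/(159.9360−107.1000)=1.0000; B=V−Δ·S=-164.3261
Node (2,2) S=213.2480: V=(p*·61.3655+(1−p*)·-17.5362)/1.08=48.9219; Δ=(61.3655−-17.5362)/(238.8378−159.9360)=1.0000; B=V−Δ·S=-164.3261
Node (1,0) S=127.5000: V=(p*·-21.5261+(1−p*)·-68.7011)/1.08=-24.6538; Δ=(-21.5261−-68.7011)/(142.8000−95.6250)=1.0000; B=V−Δ·S=-152.1538
Node (1,1) S=190.4000: V=(p*·48.9219+(1−p*)·-21.5261)/1.08=38.2462; Δ=(48.9219−-21.5261)/(213.2480−142.8000)=1.0000; B=V−Δ·S=-152.1538
Node (0,0) S=170.0000: V=(p*·38.2462+(1−p*)·-24.6538)/1.08=29.1168; Δ=(38.2462−-24.6538)/(190.4000−127.5000)=1.0000; B=V−Δ·S=-140.8832
Each (Δ,B) replicates both successor values, so the strategy is self-financing and V0 is arbitrage-free.

(0,0): Delta=1.0000 Bond=-140.8832
(1,0): Delta=1.0000 Bond=-152.1538
(1,1): Delta=1.0000 Bond=-152.1538
(2,0): Delta=1.0000 Bond=-164.3261
(2,1): Delta=1.0000 Bond=-164.3261
(2,2): Delta=1.0000 Bond=-164.3261
(3,0): Delta=1.0000 Bond=-177.4722
(3,1): Delta=1.0000 Bond=-177.4722
(3,2): Delta=1.0000 Bond=-177.4722
(3,3): Delta=1.0000 Bond=-177.4722
V0=29.1168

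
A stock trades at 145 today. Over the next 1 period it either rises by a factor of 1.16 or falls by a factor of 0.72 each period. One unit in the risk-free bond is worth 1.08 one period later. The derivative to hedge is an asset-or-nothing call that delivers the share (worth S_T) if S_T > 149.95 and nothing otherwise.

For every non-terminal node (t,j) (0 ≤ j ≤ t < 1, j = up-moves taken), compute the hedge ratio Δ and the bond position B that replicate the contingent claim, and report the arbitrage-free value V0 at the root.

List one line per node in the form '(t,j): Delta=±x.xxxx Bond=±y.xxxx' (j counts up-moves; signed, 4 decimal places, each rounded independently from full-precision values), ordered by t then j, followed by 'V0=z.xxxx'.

Risk-neutral probability p* = (R−d)/(u−d) = (1.08−0.72)/(1.16−0.72) = 0.8182.
Payoff layer (t=1): V(1,0)=0.0000, V(1,1)=168.2000
  t=0,j=0: stock 145.0000 → up 168.2000 (V=168.2000), down 104.4000 (V=0.0000). Price 127.4242; hedge Δ=2.6364, bond B=-254.8485.
Root portfolio cost Δ·145+B reproduces V0=127.4242.

(0,0): Delta=2.6364 Bond=-254.8485
V0=127.4242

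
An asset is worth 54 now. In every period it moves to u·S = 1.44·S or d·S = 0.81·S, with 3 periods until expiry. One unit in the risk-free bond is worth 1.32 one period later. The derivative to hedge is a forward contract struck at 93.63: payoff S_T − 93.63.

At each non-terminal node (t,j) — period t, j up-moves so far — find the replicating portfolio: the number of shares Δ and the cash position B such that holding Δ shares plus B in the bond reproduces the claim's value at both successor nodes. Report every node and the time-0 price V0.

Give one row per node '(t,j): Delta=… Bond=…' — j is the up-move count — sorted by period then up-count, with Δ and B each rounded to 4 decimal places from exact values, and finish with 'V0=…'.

(0,0): Delta=1.0000 Bond=-40.7093
(1,0): Delta=1.0000 Bond=-53.7362
(1,1): Delta=1.0000 Bond=-53.7362
(2,0): Delta=1.0000 Bond=-70.9318
(2,1): Delta=1.0000 Bond=-70.9318
(2,2): Delta=1.0000 Bond=-70.9318
V0=13.2907

Risk-neutral probability p* = (R−d)/(u−d) = (1.32−0.81)/(1.44−0.81) = 0.8095.
Terminal payoffs: V(3,0)=-64.9322, V(3,1)=-42.6117, V(3,2)=-2.9307, V(3,3)=67.6131
Node (2,0) S=35.4294: V=(p*·-42.6117+(1−p*)·-64.9322)/1.32=-35.5024; Δ=(-42.6117−-64.9322)/(51.0183−28.6978)=1.0000; B=V−Δ·S=-70.9318
Node (2,1) S=62.9856: V=(p*·-2.9307+(1−p*)·-42.6117)/1.32=-7.9462; Δ=(-2.9307−-42.6117)/(90.6993−51.0183)=1.0000; B=V−Δ·S=-70.9318
Node (2,2) S=111.9744: V=(p*·67.6131+(1−p*)·-2.9307)/1.32=41.0426; Δ=(67.6131−-2.9307)/(161.2431−90.6993)=1.0000; B=V−Δ·S=-70.9318
Node (1,0) S=43.7400: V=(p*·-7.9462+(1−p*)·-35.5024)/1.32=-9.9962; Δ=(-7.9462−-35.5024)/(62.9856−35.4294)=1.0000; B=V−Δ·S=-53.7362
Node (1,1) S=77.7600: V=(p*·41.0426+(1−p*)·-7.9462)/1.32=24.0238; Δ=(41.0426−-7.9462)/(111.9744−62.9856)=1.0000; B=V−Δ·S=-53.7362
Node (0,0) S=54.0000: V=(p*·24.0238+(1−p*)·-9.9962)/1.32=13.2907; Δ=(24.0238−-9.9962)/(77.7600−43.7400)=1.0000; B=V−Δ·S=-40.7093
Self-financing check: at every node Δ·S+B equals the discounted successor values.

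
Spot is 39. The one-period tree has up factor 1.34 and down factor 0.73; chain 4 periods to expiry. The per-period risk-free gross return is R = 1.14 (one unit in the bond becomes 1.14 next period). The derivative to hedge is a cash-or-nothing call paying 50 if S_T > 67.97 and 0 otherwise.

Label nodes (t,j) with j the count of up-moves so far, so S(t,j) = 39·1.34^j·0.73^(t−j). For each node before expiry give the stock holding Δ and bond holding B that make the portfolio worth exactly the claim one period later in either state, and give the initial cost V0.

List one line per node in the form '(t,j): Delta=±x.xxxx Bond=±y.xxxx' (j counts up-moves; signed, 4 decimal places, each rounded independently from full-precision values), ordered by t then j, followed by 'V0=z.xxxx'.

No-arbitrage ⇒ martingale measure with p* = (R−d)/(u−d) = 0.6721.
At expiry t=4: V(4,0)=0.0000, V(4,1)=0.0000, V(4,2)=0.0000, V(4,3)=50.0000, V(4,4)=50.0000
Node (3,0) S=15.1717: V=(p*·0.0000+(1−p*)·0.0000)/1.14=0.0000; Δ=(0.0000−0.0000)/(20.3300−11.0753)=0.0000; B=V−Δ·S=0.0000
Node (3,1) S=27.8494: V=(p*·0.0000+(1−p*)·0.0000)/1.14=0.0000; Δ=(0.0000−0.0000)/(37.3181−20.3300)=0.0000; B=V−Δ·S=0.0000
Node (3,2) S=51.1207: V=(p*·50.0000+(1−p*)·0.0000)/1.14=29.4794; Δ=(50.0000−0.0000)/(68.5018−37.3181)=1.6034; B=V−Δ·S=-52.4878
Node (3,3) S=93.8381: V=(p*·50.0000+(1−p*)·50.0000)/1.14=43.8596; Δ=(50.0000−50.0000)/(125.7430−68.5018)=0.0000; B=V−Δ·S=43.8596
Node (2,0) S=20.7831: V=(p*·0.0000+(1−p*)·0.0000)/1.14=0.0000; Δ=(0.0000−0.0000)/(27.8494−15.1717)=0.0000; B=V−Δ·S=0.0000
Node (2,1) S=38.1498: V=(p*·29.4794+(1−p*)·0.0000)/1.14=17.3807; Δ=(29.4794−0.0000)/(51.1207−27.8494)=1.2668; B=V−Δ·S=-30.9462
Node (2,2) S=70.0284: V=(p*·43.8596+(1−p*)·29.4794)/1.14=34.3376; Δ=(43.8596−29.4794)/(93.8381−51.1207)=0.3366; B=V−Δ·S=10.7634
Node (1,0) S=28.4700: V=(p*·17.3807+(1−p*)·0.0000)/1.14=10.2475; Δ=(17.3807−0.0000)/(38.1498−20.7831)=1.0008; B=V−Δ·S=-18.2455
Node (1,1) S=52.2600: V=(p*·34.3376+(1−p*)·17.3807)/1.14=25.2438; Δ=(34.3376−17.3807)/(70.0284−38.1498)=0.5319; B=V−Δ·S=-2.5543
Node (0,0) S=39.0000: V=(p*·25.2438+(1−p*)·10.2475)/1.14=17.8307; Δ=(25.2438−10.2475)/(52.2600−28.4700)=0.6304; B=V−Δ·S=-6.7535
Self-financing check: at every node Δ·S+B equals the discounted successor values.

(0,0): Delta=0.6304 Bond=-6.7535
(1,0): Delta=1.0008 Bond=-18.2455
(1,1): Delta=0.5319 Bond=-2.5543
(2,0): Delta=0.0000 Bond=0.0000
(2,1): Delta=1.2668 Bond=-30.9462
(2,2): Delta=0.3366 Bond=10.7634
(3,0): Delta=0.0000 Bond=0.0000
(3,1): Delta=0.0000 Bond=0.0000
(3,2): Delta=1.6034 Bond=-52.4878
(3,3): Delta=0.0000 Bond=43.8596
V0=17.8307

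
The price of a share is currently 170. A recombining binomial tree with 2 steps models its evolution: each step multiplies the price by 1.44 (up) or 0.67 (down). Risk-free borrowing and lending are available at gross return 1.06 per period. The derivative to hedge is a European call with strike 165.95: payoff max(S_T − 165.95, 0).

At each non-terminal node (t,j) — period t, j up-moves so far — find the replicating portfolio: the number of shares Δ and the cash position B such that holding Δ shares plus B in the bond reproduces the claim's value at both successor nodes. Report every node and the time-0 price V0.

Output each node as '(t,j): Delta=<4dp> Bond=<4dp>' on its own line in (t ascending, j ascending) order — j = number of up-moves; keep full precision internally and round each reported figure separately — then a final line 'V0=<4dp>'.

Since d<R<u, set p* = (R−d)/(u−d) = 0.5065; price each node as the discounted p*-expectation of its children.
Payoff layer (t=2): V(2,0)=0.0000, V(2,1)=0.0000, V(2,2)=186.5620
(1,0): S=113.9000. Δ = (V_up−V_dn)/(S_up−S_dn) = (0.0000−0.0000)/(164.0160−76.3130) = 0.0000. V = [p*·0.0000 + (1−p*)·0.0000]/1.06 = 0.0000. B = V − Δ·S = 0.0000.
(1,1): S=244.8000. Δ = (V_up−V_dn)/(S_up−S_dn) = (186.5620−0.0000)/(352.5120−164.0160) = 0.9897. V = [p*·186.5620 + (1−p*)·0.0000]/1.06 = 89.1438. B = V − Δ·S = -153.1445.
(0,0): S=170.0000. Δ = (V_up−V_dn)/(S_up−S_dn) = (89.1438−0.0000)/(244.8000−113.9000) = 0.6810. V = [p*·89.1438 + (1−p*)·0.0000]/1.06 = 42.5951. B = V − Δ·S = -73.1761.
The time-0 hedge costs 42.5951, which is the no-arbitrage price.

(0,0): Delta=0.6810 Bond=-73.1761
(1,0): Delta=0.0000 Bond=0.0000
(1,1): Delta=0.9897 Bond=-153.1445
V0=42.5951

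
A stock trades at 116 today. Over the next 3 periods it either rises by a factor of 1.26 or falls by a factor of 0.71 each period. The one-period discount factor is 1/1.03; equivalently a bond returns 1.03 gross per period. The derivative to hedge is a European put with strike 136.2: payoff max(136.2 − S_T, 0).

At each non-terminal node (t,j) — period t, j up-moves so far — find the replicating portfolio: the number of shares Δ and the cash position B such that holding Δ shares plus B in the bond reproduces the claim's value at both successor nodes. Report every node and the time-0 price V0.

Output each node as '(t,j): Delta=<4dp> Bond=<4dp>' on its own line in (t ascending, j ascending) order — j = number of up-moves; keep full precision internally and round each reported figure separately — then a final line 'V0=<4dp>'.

Since d<R<u, set p* = (R−d)/(u−d) = 0.5818; price each node as the discounted p*-expectation of its children.
At expiry t=3: V(3,0)=94.6823, V(3,1)=62.5207, V(3,2)=5.4453, V(3,3)=0.0000
  t=2,j=0: stock 58.4756 → up 73.6793 (V=62.5207), down 41.5177 (V=94.6823). Price 73.7574; hedge Δ=-1.0000, bond B=132.2330.
  t=2,j=1: stock 103.7736 → up 130.7547 (V=5.4453), down 73.6793 (V=62.5207). Price 28.4594; hedge Δ=-1.0000, bond B=132.2330.
  t=2,j=2: stock 184.1616 → up 232.0436 (V=0.0000), down 130.7547 (V=5.4453). Price 2.2108; hedge Δ=-0.0538, bond B=12.1113.
  t=1,j=0: stock 82.3600 → up 103.7736 (V=28.4594), down 58.4756 (V=73.7574). Price 46.0216; hedge Δ=-1.0000, bond B=128.3816.
  t=1,j=1: stock 146.1600 → up 184.1616 (V=2.2108), down 103.7736 (V=28.4594). Price 12.8034; hedge Δ=-0.3265, bond B=60.5282.
  t=0,j=0: stock 116.0000 → up 146.1600 (V=12.8034), down 82.3600 (V=46.0216). Price 25.9171; hedge Δ=-0.5207, bond B=86.3138.
Each (Δ,B) replicates both successor values, so the strategy is self-financing and V0 is arbitrage-free.

(0,0): Delta=-0.5207 Bond=86.3138
(1,0): Delta=-1.0000 Bond=128.3816
(1,1): Delta=-0.3265 Bond=60.5282
(2,0): Delta=-1.0000 Bond=132.2330
(2,1): Delta=-1.0000 Bond=132.2330
(2,2): Delta=-0.0538 Bond=12.1113
V0=25.9171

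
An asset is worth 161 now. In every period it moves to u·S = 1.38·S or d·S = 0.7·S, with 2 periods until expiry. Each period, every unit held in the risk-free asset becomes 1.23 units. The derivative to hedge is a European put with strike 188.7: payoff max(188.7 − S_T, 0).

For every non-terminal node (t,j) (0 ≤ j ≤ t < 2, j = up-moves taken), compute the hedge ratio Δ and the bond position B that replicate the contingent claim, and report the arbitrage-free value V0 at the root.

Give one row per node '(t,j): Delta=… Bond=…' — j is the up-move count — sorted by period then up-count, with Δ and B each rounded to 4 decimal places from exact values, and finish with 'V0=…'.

(0,0): Delta=-0.3175 Bond=62.1970
(1,0): Delta=-1.0000 Bond=153.4146
(1,1): Delta=-0.2196 Bond=54.7347
V0=11.0717

Risk-neutral probability p* = (R−d)/(u−d) = (1.23−0.7)/(1.38−0.7) = 0.7794.
Terminal payoffs: V(2,0)=109.8100, V(2,1)=33.1740, V(2,2)=0.0000
(1,0): S=112.7000. Δ = (V_up−V_dn)/(S_up−S_dn) = (33.1740−109.8100)/(155.5260−78.8900) = -1.0000. V = [p*·33.1740 + (1−p*)·109.8100]/1.23 = 40.7146. B = V − Δ·S = 153.4146.
(1,1): S=222.1800. Δ = (V_up−V_dn)/(S_up−S_dn) = (0.0000−33.1740)/(306.6084−155.5260) = -0.2196. V = [p*·0.0000 + (1−p*)·33.1740]/1.23 = 5.9494. B = V − Δ·S = 54.7347.
(0,0): S=161.0000. Δ = (V_up−V_dn)/(S_up−S_dn) = (5.9494−40.7146)/(222.1800−112.7000) = -0.3175. V = [p*·5.9494 + (1−p*)·40.7146]/1.23 = 11.0717. B = V − Δ·S = 62.1970.
Each (Δ,B) replicates both successor values, so the strategy is self-financing and V0 is arbitrage-free.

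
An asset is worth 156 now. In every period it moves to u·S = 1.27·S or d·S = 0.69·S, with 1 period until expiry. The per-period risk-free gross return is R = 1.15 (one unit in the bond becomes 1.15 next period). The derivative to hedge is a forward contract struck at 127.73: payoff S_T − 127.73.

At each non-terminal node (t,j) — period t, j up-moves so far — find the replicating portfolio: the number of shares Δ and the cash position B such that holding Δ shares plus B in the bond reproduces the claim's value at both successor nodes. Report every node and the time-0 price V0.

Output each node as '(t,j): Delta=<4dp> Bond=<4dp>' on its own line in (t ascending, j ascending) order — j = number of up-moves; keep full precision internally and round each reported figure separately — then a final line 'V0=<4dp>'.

The replicating-portfolio and risk-neutral prices coincide; use p* = (1.15−0.69)/(1.27−0.69) = 0.7931 for the latter.
Terminal payoffs: V(1,0)=-20.0900, V(1,1)=70.3900
(0,0): S=156.0000. Δ = (V_up−V_dn)/(S_up−S_dn) = (70.3900−-20.0900)/(198.1200−107.6400) = 1.0000. V = [p*·70.3900 + (1−p*)·-20.0900]/1.15 = 44.9304. B = V − Δ·S = -111.0696.
Root portfolio cost Δ·156+B reproduces V0=44.9304.

(0,0): Delta=1.0000 Bond=-111.0696
V0=44.9304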